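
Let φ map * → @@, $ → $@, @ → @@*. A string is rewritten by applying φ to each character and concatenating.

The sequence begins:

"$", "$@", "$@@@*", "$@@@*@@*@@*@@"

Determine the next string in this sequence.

Rewriting the 13 symbols of $@@@*@@*@@*@@ one by one yields $@ @@* @@* @@* @@ @@* @@* @@ @@* @@* @@ @@* @@*; concatenated:

$@@@*@@*@@*@@@@*@@*@@@@*@@*@@@@*@@*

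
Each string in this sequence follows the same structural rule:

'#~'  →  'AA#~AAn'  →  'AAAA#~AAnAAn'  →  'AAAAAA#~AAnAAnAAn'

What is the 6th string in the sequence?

AAAAAAAAAA#~AAnAAnAAnAAnAAn

Each term wraps the previous one in AA on the left and AAn on the right.
From AAAAAA#~AAnAAnAAn, 2 further steps: AAAAAA#~AAnAAnAAn → AAAAAAAA#~AAnAAnAAnAAn → (answer).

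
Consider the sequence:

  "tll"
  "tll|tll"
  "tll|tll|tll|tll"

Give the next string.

Every step duplicates the string with '|' between the halves.
Doubling tll|tll|tll|tll with '|' between the halves:

tll|tll|tll|tll|tll|tll|tll|tll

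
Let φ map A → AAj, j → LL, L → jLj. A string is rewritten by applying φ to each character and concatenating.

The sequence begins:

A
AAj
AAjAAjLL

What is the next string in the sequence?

Apply φ to AAjAAjLL symbol by symbol: A→AAj, A→AAj, j→LL, A→AAj, A→AAj, j→LL, L→jLj, L→jLj; joined: AAj AAj LL AAj AAj LL jLj jLj.

AAjAAjLLAAjAAjLLjLjjLj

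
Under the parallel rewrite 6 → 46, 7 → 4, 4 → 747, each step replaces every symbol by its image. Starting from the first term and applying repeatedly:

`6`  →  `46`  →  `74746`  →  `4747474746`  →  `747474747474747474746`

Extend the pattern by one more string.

Applying the rule to each of the 21 symbols of 747474747474747474746 gives the pieces 4 747 4 747 4 747 4 747 4 747 4 747 4 747 4 747 4 747 4 747 46, which concatenate to the answer.

474747474747474747474747474747474747474746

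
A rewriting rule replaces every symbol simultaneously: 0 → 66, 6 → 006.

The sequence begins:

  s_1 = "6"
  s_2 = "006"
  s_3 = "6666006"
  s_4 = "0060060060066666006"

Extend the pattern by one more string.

Rewriting the 19 symbols of 0060060060066666006 one by one yields 66 66 006 66 66 006 66 66 006 66 66 006 006 006 006 006 66 66 006; concatenated:

66660066666006666600666660060060060060066666006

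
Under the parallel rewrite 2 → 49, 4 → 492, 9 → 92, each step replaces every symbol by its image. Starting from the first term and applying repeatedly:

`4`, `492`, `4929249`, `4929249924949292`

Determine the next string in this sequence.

Rewriting the 16 symbols of 4929249924949292 one by one yields 492 92 49 92 49 492 92 92 49 492 92 492 92 49 92 49; concatenated:

492924992494929292494929249292499249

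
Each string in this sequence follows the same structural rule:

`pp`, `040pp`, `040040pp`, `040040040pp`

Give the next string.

040040040040pp

The strings grow by a fixed prefix 040 each time.
So the next term is 040·040040040pp.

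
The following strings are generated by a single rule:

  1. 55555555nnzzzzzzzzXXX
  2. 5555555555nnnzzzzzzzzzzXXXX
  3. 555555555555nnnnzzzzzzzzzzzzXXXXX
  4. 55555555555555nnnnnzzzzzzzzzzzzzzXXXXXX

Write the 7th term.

55555555555555555555nnnnnnnnzzzzzzzzzzzzzzzzzzzzXXXXXXXXX

Term n consists of 2n+2 5's, followed by n-1 n's, followed by 2n+2 z's, followed by n X's, where the shown terms are n = 3, 4, 5, 6.
For term 7, n = 9, so the run lengths are 20, 8, 20, 9.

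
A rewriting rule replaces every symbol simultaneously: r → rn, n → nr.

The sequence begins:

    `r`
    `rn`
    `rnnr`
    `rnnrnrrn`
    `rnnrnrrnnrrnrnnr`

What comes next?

Rewriting the 16 symbols of rnnrnrrnnrrnrnnr one by one yields rn nr nr rn nr rn rn nr nr rn rn nr rn nr nr rn; concatenated:

rnnrnrrnnrrnrnnrnrrnrnnrrnnrnrrn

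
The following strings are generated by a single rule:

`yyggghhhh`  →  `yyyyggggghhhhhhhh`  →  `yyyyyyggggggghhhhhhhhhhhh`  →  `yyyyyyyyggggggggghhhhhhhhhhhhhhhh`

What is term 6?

yyyyyyyyyyyyggggggggggggghhhhhhhhhhhhhhhhhhhhhhhh

Each string has the form y^{2n} g^{2n+1} h^{4n} (n = 1, 2, …).
Setting n = 6 gives 12, 13, 24 characters in each block.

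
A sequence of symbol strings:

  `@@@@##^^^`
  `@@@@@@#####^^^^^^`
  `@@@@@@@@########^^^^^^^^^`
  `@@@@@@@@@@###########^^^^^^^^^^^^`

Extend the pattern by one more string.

@@@@@@@@@@@@##############^^^^^^^^^^^^^^^

The n-th term is 2n+2 @'s then 3n-1 #'s then 3n ^'s (n = 1, 2, …).
Setting n = 5 gives 12, 14, 15 characters in each block.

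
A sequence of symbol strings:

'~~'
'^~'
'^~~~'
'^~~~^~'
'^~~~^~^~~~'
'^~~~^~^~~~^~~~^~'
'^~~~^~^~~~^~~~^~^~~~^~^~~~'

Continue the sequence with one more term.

From term 3 onward, concatenate the last term with the second-to-last: ^~·~~ = ^~~~, ^~~~·^~ = ^~~~^~, …
So term 8 is ^~~~^~^~~~^~~~^~^~~~^~^~~~·^~~~^~^~~~^~~~^~.

^~~~^~^~~~^~~~^~^~~~^~^~~~^~~~^~^~~~^~~~^~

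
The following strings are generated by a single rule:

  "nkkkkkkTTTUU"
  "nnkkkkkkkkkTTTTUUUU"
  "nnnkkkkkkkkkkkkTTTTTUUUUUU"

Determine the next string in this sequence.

nnnnkkkkkkkkkkkkkkkTTTTTTUUUUUUUU

Reading off run lengths: n runs 1, 2, 3; k runs 6, 9, 12; T runs 3, 4, 5; U runs 2, 4, 6 — each is linear in n (n = 1, 2, …).
At n = 4 the blocks have lengths 4, 15, 6, 8.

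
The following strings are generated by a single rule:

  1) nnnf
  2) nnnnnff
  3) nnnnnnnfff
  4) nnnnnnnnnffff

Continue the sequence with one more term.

nnnnnnnnnnnfffff

Reading off run lengths: n runs 3, 5, 7, 9; f runs 1, 2, 3, 4 — each is linear in n (n = 1, 2, …).
At n = 5 the blocks have lengths 11, 5.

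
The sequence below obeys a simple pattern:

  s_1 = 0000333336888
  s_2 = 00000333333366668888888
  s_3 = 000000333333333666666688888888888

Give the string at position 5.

00000000333333333333366666666666668888888888888888888

Each string has the form 0^{n+3} 3^{2n+3} 6^{3n-2} 8^{4n-1} (n = 1, 2, …).
At n = 5 the blocks have lengths 8, 13, 13, 19.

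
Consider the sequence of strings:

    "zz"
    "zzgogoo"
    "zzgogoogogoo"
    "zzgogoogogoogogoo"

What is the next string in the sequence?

Every step adds gogoo to the end: s(k+1) = s(k)·gogoo.
Applying this once more to zzgogoogogoogogoo:

zzgogoogogoogogoogogoo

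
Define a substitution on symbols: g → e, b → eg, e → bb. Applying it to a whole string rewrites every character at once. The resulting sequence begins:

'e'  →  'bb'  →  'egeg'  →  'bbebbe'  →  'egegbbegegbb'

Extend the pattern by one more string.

Rewriting each symbol of egegbbegegbb: e→bb, g→e, e→bb, g→e, b→eg, b→eg, e→bb, g→e, e→bb, g→e, b→eg, b→eg, which concatenates to bb e bb e eg eg bb e bb e eg eg.

bbebbeegegbbebbeegeg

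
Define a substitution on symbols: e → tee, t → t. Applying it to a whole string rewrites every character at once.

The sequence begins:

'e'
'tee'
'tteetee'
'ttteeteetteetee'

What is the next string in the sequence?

tttteeteetteeteettteeteetteetee

Replace each of the 15 characters of ttteeteetteetee in place — t t t tee tee t tee tee t t tee tee t tee tee — and concatenate.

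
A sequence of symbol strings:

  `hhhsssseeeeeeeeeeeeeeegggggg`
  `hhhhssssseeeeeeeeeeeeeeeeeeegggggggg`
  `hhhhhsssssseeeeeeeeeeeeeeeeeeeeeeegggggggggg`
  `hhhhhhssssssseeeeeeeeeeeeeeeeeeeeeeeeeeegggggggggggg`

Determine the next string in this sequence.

Each string has the form h^{n} s^{n+1} e^{4n+3} g^{2n}, where the shown terms are n = 3, 4, 5, 6.
For the next term, n = 7, so the run lengths are 7, 8, 31, 14.

hhhhhhhsssssssseeeeeeeeeeeeeeeeeeeeeeeeeeeeeeegggggggggggggg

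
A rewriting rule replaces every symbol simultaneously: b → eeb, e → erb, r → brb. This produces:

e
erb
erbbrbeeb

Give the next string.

Rewriting each symbol of erbbrbeeb: e→erb, r→brb, b→eeb, b→eeb, r→brb, b→eeb, e→erb, e→erb, b→eeb, which concatenates to erb brb eeb eeb brb eeb erb erb eeb.

erbbrbeebeebbrbeeberberbeeb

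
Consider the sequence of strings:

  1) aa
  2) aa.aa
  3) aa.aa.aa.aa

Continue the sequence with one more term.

s(k+1) = s(k)·.·s(k) — each term doubles the last with '.' between the halves.
Doubling aa.aa.aa.aa with '.' between the halves:

aa.aa.aa.aa.aa.aa.aa.aa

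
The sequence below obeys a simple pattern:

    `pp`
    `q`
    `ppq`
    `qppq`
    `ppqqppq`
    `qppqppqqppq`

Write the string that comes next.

From term 3 onward, concatenate the second-to-last term with the last: pp·q = ppq, q·ppq = qppq, …
So term 7 is ppqqppq·qppqppqqppq.

ppqqppqqppqppqqppq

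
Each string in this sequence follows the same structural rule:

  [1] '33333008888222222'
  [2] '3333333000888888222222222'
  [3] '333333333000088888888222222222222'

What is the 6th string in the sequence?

Reading off run lengths: 3 runs 5, 7, 9; 0 runs 2, 3, 4; 8 runs 4, 6, 8; 2 runs 6, 9, 12 — each is linear in n, where the shown terms are n = 2, 3, 4.
Setting n = 7 gives 15, 7, 14, 21 characters in each block.

333333333333333000000088888888888888222222222222222222222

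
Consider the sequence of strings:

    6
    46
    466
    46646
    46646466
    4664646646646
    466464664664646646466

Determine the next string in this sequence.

This is a Fibonacci-style word recurrence s(k) = s(k−1)·s(k−2): e.g. 46·6 = 466.
The next term joins 466464664664646646466 and 4664646646646.

4664646646646466464664664646646646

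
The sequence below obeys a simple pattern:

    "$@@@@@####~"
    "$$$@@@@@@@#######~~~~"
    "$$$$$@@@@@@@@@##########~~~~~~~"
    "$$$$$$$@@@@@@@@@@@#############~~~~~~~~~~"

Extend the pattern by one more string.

Each string has the form $^{2n-1} @^{2n+3} #^{3n+1} ~^{3n-2} (n = 1, 2, …).
For the next term, n = 5, so the run lengths are 9, 13, 16, 13.

$$$$$$$$$@@@@@@@@@@@@@################~~~~~~~~~~~~~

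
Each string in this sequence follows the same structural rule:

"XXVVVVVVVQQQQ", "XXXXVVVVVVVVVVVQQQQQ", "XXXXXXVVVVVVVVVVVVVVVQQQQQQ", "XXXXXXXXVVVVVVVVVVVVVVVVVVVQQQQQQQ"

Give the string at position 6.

Each string has the form X^{2n-2} V^{4n-1} Q^{n+2}, where the shown terms are n = 2, 3, 4, 5.
At n = 7 the blocks have lengths 12, 27, 9.

XXXXXXXXXXXXVVVVVVVVVVVVVVVVVVVVVVVVVVVQQQQQQQQQ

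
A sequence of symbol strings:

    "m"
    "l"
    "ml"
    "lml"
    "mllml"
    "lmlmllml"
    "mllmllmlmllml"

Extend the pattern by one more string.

From term 3 onward, concatenate the second-to-last term with the last: m·l = ml, l·ml = lml, …
The next term joins lmlmllml and mllmllmlmllml.

lmlmllmlmllmllmlmllml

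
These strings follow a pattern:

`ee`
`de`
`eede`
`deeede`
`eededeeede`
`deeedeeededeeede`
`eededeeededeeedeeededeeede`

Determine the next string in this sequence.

deeedeeededeeedeeededeeededeeedeeededeeede

Each term (from the third on) is the two preceding terms concatenated in order: term 3 = ee·de = eede.
The next term joins deeedeeededeeede and eededeeededeeedeeededeeede.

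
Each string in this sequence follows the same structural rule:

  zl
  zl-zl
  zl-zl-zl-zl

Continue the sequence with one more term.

Each string is two copies of the previous one joined by '-'.
So the next term is two copies of zl-zl-zl-zl with '-' between the halves.

zl-zl-zl-zl-zl-zl-zl-zl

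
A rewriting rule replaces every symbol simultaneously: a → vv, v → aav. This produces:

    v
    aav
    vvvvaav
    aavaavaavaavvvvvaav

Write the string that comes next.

vvvvaavvvvvaavvvvvaavvvvvaavaavaavaavaavvvvvaav

φ(aavaavaavaavvvvvaav) expands symbol-by-symbol to vv vv aav vv vv aav vv vv aav vv vv aav aav aav aav aav vv vv aav; joining the 19 pieces gives the next term.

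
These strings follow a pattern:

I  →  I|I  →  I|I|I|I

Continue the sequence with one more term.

Each string is two copies of the previous one joined by '|'.
One more doubling of I|I|I|I gives the answer.

I|I|I|I|I|I|I|I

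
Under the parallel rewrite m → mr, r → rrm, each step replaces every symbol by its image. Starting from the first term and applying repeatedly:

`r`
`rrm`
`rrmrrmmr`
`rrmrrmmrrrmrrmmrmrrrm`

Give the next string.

Rewriting the 21 symbols of rrmrrmmrrrmrrmmrmrrrm one by one yields rrm rrm mr rrm rrm mr mr rrm rrm rrm mr rrm rrm mr mr rrm mr rrm rrm rrm mr; concatenated:

rrmrrmmrrrmrrmmrmrrrmrrmrrmmrrrmrrmmrmrrrmmrrrmrrmrrmmr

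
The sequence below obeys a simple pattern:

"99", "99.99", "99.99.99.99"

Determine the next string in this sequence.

s(k+1) = s(k)·.·s(k) — each term doubles the last with '.' between the halves.
So the next term is two copies of 99.99.99.99 with '.' between the halves.

99.99.99.99.99.99.99.99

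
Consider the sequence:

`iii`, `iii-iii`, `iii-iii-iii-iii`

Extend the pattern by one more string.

s(k+1) = s(k)·-·s(k) — each term doubles the last with '-' between the halves.
Doubling iii-iii-iii-iii with '-' between the halves:

iii-iii-iii-iii-iii-iii-iii-iii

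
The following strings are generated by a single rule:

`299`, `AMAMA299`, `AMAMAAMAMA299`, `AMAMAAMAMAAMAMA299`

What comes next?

The strings grow by a fixed prefix AMAMA each time.
Applying this once more to AMAMAAMAMAAMAMA299:

AMAMAAMAMAAMAMAAMAMA299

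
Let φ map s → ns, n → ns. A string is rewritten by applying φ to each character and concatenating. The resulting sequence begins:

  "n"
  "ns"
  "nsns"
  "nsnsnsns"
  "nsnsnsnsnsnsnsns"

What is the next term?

Rewriting the 16 symbols of nsnsnsnsnsnsnsns one by one yields ns ns ns ns ns ns ns ns ns ns ns ns ns ns ns ns; concatenated:

nsnsnsnsnsnsnsnsnsnsnsnsnsnsnsns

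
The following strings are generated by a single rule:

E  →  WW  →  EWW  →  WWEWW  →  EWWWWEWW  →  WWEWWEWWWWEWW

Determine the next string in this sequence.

From term 3 onward, concatenate the second-to-last term with the last: E·WW = EWW, WW·EWW = WWEWW, …
So term 7 is EWWWWEWW·WWEWWEWWWWEWW.

EWWWWEWWWWEWWEWWWWEWW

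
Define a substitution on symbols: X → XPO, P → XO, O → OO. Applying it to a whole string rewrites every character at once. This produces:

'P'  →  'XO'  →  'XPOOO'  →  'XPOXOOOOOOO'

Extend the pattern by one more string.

XPOXOOOXPOOOOOOOOOOOOOOO

Apply φ to XPOXOOOOOOO symbol by symbol: X→XPO, P→XO, O→OO, X→XPO, O→OO, O→OO, O→OO, O→OO, O→OO, O→OO, O→OO; joined: XPO XO OO XPO OO OO OO OO OO OO OO.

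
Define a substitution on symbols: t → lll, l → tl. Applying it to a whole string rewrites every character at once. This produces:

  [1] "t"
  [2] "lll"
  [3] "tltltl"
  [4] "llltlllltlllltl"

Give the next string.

tltltlllltltltltlllltltltltlllltl

Replace each of the 15 characters of llltlllltlllltl in place — tl tl tl lll tl tl tl tl lll tl tl tl tl lll tl — and concatenate.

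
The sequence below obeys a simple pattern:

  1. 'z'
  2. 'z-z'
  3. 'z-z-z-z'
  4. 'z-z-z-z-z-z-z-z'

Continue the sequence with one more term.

Every step duplicates the string with '-' between the halves.
Doubling z-z-z-z-z-z-z-z with '-' between the halves:

z-z-z-z-z-z-z-z-z-z-z-z-z-z-z-z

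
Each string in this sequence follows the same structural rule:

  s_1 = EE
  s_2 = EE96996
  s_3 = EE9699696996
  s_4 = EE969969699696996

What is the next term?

Each term is the previous one with 96996 appended.
Applying this once more to EE969969699696996:

EE96996969969699696996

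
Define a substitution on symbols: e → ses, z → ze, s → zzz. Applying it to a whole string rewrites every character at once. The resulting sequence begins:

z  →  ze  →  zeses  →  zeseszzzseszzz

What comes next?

zeseszzzseszzzzezezezzzseszzzzezeze

Applying the rule to each of the 14 symbols of zeseszzzseszzz gives the pieces ze ses zzz ses zzz ze ze ze zzz ses zzz ze ze ze, which concatenate to the answer.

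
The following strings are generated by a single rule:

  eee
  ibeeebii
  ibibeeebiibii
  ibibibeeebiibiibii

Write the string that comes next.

ibibibibeeebiibiibiibii

s(k+1) = ib·s(k)·bii, so each term gains ib as a prefix and bii as a suffix.
So the next term is ib·ibibibeeebiibiibii·bii.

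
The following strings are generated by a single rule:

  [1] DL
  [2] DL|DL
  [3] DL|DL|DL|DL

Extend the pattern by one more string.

Every step duplicates the string with '|' between the halves.
So the next term is two copies of DL|DL|DL|DL with '|' between the halves.

DL|DL|DL|DL|DL|DL|DL|DL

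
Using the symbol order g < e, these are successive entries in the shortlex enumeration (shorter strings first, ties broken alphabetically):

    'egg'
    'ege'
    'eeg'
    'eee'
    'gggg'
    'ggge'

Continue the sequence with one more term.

ggeg

The successor of ggge increments the rightmost position that isn't already e and resets every position after it to g.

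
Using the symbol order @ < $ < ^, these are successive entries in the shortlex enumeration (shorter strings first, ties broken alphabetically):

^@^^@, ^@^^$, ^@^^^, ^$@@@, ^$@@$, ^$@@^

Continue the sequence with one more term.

^$@$@

Find the rightmost character of ^$@@^ below ^, bump it to the next letter, and reset everything to its right to @.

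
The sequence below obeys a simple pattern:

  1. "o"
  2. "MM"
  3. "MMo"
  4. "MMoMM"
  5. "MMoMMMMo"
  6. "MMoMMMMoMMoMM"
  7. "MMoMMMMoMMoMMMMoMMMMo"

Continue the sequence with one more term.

MMoMMMMoMMoMMMMoMMMMoMMoMMMMoMMoMM

Each term (from the third on) is the previous term followed by the one before it: term 3 = MM·o = MMo.
The next term joins MMoMMMMoMMoMMMMoMMMMo and MMoMMMMoMMoMM.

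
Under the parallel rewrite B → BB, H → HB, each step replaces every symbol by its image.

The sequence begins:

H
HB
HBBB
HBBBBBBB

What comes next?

Expanding HBBBBBBB: H→HB, B→BB, B→BB, B→BB, B→BB, B→BB, B→BB, B→BB. Concatenated: HB BB BB BB BB BB BB BB.

HBBBBBBBBBBBBBBB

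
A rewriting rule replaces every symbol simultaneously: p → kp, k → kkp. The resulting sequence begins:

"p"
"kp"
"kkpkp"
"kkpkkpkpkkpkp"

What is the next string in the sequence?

φ(kkpkkpkpkkpkp) expands symbol-by-symbol to kkp kkp kp kkp kkp kp kkp kp kkp kkp kp kkp kp; joining the 13 pieces gives the next term.

kkpkkpkpkkpkkpkpkkpkpkkpkkpkpkkpkp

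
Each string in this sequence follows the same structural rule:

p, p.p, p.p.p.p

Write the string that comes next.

p.p.p.p.p.p.p.p

s(k+1) = s(k)·.·s(k) — each term doubles the last with '.' between the halves.
So the next term is two copies of p.p.p.p with '.' between the halves.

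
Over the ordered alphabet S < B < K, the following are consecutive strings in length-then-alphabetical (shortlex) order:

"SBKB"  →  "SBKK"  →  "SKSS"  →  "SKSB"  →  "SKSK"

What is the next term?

The successor of SKSK increments the rightmost position that isn't already K and resets every position after it to S.

SKBS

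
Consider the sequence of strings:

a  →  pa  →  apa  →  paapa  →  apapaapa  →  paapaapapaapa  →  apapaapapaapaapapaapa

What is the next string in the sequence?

From term 3 onward, concatenate the second-to-last term with the last: a·pa = apa, pa·apa = paapa, …
Continuing: paapaapapaapa · apapaapapaapaapapaapa gives term 8.

paapaapapaapaapapaapapaapaapapaapa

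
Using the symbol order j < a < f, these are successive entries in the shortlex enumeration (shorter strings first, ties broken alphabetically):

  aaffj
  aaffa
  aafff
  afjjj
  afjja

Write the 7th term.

Advancing 2 positions from afjja through afjja → afjjf reaches term 7.

afjaj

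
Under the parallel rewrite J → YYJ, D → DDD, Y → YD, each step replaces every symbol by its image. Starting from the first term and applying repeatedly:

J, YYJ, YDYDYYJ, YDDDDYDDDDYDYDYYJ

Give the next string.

YDDDDDDDDDDDDDYDDDDDDDDDDDDDYDDDDYDDDDYDYDYYJ

φ(YDDDDYDDDDYDYDYYJ) expands symbol-by-symbol to YD DDD DDD DDD DDD YD DDD DDD DDD DDD YD DDD YD DDD YD YD YYJ; joining the 17 pieces gives the next term.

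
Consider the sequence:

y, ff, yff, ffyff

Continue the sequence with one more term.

Each term (from the third on) is the two preceding terms concatenated in order: term 3 = y·ff = yff.
Continuing: yff · ffyff gives term 5.

yffffyff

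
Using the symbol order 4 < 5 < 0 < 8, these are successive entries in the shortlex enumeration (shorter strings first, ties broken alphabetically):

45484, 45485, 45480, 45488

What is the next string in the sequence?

45544

Treat 45488 as a base-4 numeral over the given alphabet and add one, carrying through any trailing 8's.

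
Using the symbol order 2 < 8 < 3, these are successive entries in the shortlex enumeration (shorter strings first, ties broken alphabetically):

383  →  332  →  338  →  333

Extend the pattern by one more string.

333 is the last string of length 3, so the next is the first of length 4: 2 repeated 4 times.

2222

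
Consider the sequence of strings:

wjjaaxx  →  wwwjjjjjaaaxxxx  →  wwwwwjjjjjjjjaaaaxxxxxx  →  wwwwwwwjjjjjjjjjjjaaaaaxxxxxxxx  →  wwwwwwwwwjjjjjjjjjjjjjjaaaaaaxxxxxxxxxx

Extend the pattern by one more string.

Term n consists of 2n-1 w's, followed by 3n-1 j's, followed by n+1 a's, followed by 2n x's (n = 1, 2, …).
Setting n = 6 gives 11, 17, 7, 12 characters in each block.

wwwwwwwwwwwjjjjjjjjjjjjjjjjjaaaaaaaxxxxxxxxxxxx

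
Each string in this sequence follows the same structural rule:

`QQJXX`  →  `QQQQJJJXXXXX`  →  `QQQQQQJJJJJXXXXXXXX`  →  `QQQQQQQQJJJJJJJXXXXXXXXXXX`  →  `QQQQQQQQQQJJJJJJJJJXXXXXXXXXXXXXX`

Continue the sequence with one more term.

QQQQQQQQQQQQJJJJJJJJJJJXXXXXXXXXXXXXXXXX

Reading off run lengths: Q runs 2, 4, 6, 8, 10; J runs 1, 3, 5, 7, 9; X runs 2, 5, 8, 11, 14 — each is linear in n (n = 1, 2, …).
For the next term, n = 6, so the run lengths are 12, 11, 17.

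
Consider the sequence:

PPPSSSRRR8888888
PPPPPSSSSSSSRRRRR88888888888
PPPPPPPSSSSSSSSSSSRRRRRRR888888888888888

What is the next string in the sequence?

Term n consists of 2n+1 P's, followed by 4n-1 S's, followed by 2n+1 R's, followed by 4n+3 8's (n = 1, 2, …).
For the next term, n = 4, so the run lengths are 9, 15, 9, 19.

PPPPPPPPPSSSSSSSSSSSSSSSRRRRRRRRR8888888888888888888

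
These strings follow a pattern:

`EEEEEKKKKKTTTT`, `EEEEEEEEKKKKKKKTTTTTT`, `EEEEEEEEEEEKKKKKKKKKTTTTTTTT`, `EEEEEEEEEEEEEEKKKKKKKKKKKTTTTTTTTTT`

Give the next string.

EEEEEEEEEEEEEEEEEKKKKKKKKKKKKKTTTTTTTTTTTT

Term n consists of 3n-1 E's, followed by 2n+1 K's, followed by 2n T's, where the shown terms are n = 2, 3, 4, 5.
For the next term, n = 6, so the run lengths are 17, 13, 12.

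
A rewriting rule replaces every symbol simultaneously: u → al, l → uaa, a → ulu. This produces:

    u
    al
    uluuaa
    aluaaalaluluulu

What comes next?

Applying the rule to each of the 15 symbols of aluaaalaluluulu gives the pieces ulu uaa al ulu ulu ulu uaa ulu uaa al uaa al al uaa al, which concatenate to the answer.

uluuaaaluluuluuluuaauluuaaaluaaalaluaaal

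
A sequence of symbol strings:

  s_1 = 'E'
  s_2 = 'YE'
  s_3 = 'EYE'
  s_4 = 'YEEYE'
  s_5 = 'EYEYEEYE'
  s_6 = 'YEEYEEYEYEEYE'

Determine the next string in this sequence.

From term 3 onward, concatenate the second-to-last term with the last: E·YE = EYE, YE·EYE = YEEYE, …
So term 7 is EYEYEEYE·YEEYEEYEYEEYE.

EYEYEEYEYEEYEEYEYEEYE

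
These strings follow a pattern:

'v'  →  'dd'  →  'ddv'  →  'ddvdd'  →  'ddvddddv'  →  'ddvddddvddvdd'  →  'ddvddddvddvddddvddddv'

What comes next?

ddvddddvddvddddvddddvddvddddvddvdd

This is a Fibonacci-style word recurrence s(k) = s(k−1)·s(k−2): e.g. dd·v = ddv.
So term 8 is ddvddddvddvddddvddddv·ddvddddvddvdd.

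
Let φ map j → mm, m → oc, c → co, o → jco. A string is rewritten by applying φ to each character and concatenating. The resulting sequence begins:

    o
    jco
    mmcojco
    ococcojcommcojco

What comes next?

jcocojcococojcommcojcoococcojcommcojco

Replace each of the 16 characters of ococcojcommcojco in place — jco co jco co co jco mm co jco oc oc co jco mm co jco — and concatenate.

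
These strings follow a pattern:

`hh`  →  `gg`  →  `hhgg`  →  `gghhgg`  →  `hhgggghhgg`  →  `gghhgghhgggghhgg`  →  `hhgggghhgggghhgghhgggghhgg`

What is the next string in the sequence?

This is a Fibonacci-style word recurrence s(k) = s(k−2)·s(k−1): e.g. hh·gg = hhgg.
The next term joins gghhgghhgggghhgg and hhgggghhgggghhgghhgggghhgg.

gghhgghhgggghhgghhgggghhgggghhgghhgggghhgg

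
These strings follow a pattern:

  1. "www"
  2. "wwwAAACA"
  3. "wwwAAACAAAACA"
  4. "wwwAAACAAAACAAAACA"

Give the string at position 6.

wwwAAACAAAACAAAACAAAACAAAACA

The strings grow by a fixed suffix AAACA each time.
From wwwAAACAAAACAAAACA, 2 further steps: wwwAAACAAAACAAAACA → wwwAAACAAAACAAAACAAAACA → (answer).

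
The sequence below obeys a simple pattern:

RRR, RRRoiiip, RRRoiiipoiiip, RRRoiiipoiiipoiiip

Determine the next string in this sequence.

Each term is the previous one with oiiip appended.
So the next term is RRRoiiipoiiipoiiip·oiiip.

RRRoiiipoiiipoiiipoiiip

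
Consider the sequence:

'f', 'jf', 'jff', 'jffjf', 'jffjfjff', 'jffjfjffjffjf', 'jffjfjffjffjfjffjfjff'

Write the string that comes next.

jffjfjffjffjfjffjfjffjffjfjffjffjf

From term 3 onward, concatenate the last term with the second-to-last: jf·f = jff, jff·jf = jffjf, …
So term 8 is jffjfjffjffjfjffjfjff·jffjfjffjffjf.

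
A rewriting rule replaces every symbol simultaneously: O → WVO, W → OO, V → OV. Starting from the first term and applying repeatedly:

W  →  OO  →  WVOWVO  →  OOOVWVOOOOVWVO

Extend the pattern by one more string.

Replace each of the 14 characters of OOOVWVOOOOVWVO in place — WVO WVO WVO OV OO OV WVO WVO WVO WVO OV OO OV WVO — and concatenate.

WVOWVOWVOOVOOOVWVOWVOWVOWVOOVOOOVWVO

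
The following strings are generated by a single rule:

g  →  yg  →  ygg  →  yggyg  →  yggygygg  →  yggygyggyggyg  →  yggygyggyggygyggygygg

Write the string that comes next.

Each term (from the third on) is the previous term followed by the one before it: term 3 = yg·g = ygg.
So term 8 is yggygyggyggygyggygygg·yggygyggyggyg.

yggygyggyggygyggygyggyggygyggyggyg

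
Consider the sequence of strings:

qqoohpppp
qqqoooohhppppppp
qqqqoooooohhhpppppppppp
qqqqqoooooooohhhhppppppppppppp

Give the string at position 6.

Each string has the form q^{n+1} o^{2n} h^{n} p^{3n+1} (n = 1, 2, …).
For term 6, n = 6, so the run lengths are 7, 12, 6, 19.

qqqqqqqoooooooooooohhhhhhppppppppppppppppppp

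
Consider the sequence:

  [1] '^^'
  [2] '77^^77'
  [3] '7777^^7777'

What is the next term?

Every step adds 77 to the front and 77 to the end of the previous string.
Applying this once more to 7777^^7777:

777777^^777777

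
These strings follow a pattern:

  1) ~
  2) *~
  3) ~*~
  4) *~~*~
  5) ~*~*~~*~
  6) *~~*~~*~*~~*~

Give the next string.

~*~*~~*~*~~*~~*~*~~*~

From term 3 onward, concatenate the second-to-last term with the last: ~·*~ = ~*~, *~·~*~ = *~~*~, …
Continuing: ~*~*~~*~ · *~~*~~*~*~~*~ gives term 7.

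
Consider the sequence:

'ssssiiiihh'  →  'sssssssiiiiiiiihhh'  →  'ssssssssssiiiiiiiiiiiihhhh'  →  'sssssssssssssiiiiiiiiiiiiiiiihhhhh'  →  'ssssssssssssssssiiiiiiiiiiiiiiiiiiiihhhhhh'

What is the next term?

Each string has the form s^{3n+1} i^{4n} h^{n+1} (n = 1, 2, …).
At n = 6 the blocks have lengths 19, 24, 7.

sssssssssssssssssssiiiiiiiiiiiiiiiiiiiiiiiihhhhhhh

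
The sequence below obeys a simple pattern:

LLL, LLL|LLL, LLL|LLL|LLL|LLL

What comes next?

Each string is two copies of the previous one joined by '|'.
So the next term is two copies of LLL|LLL|LLL|LLL with '|' between the halves.

LLL|LLL|LLL|LLL|LLL|LLL|LLL|LLL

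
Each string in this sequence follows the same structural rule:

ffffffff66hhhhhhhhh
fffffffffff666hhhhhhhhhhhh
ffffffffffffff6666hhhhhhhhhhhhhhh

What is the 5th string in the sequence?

ffffffffffffffffffff666666hhhhhhhhhhhhhhhhhhhhh

Term n consists of 3n+2 f's, followed by n 6's, followed by 3n+3 h's, where the shown terms are n = 2, 3, 4.
At n = 6 the blocks have lengths 20, 6, 21.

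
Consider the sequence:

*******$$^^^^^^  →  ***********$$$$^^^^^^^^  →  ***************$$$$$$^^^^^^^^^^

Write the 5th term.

The n-th term is 4n-1 *'s then 2n-2 $'s then 2n+2 ^'s, where the shown terms are n = 2, 3, 4.
At n = 6 the blocks have lengths 23, 10, 14.

***********************$$$$$$$$$$^^^^^^^^^^^^^^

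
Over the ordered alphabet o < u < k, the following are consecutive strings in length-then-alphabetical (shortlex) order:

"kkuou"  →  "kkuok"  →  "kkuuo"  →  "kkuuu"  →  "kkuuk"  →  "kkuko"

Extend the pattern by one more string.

kkuku

Find the rightmost character of kkuko below k, bump it to the next letter, and reset everything to its right to o.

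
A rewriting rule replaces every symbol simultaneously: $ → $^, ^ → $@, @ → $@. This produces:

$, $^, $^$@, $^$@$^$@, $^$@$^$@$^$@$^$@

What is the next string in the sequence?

Rewriting the 16 symbols of $^$@$^$@$^$@$^$@ one by one yields $^ $@ $^ $@ $^ $@ $^ $@ $^ $@ $^ $@ $^ $@ $^ $@; concatenated:

$^$@$^$@$^$@$^$@$^$@$^$@$^$@$^$@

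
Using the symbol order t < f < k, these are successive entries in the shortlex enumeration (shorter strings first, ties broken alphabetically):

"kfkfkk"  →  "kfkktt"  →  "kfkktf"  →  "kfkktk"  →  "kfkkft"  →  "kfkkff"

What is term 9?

kfkkkf

Continuing the enumeration 3 steps past kfkkff: kfkkff → kfkkfk → kfkkkt → (answer).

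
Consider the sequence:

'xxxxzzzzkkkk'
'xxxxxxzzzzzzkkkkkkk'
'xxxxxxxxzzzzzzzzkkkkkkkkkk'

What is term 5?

The n-th term is 2n x's then 2n z's then 3n-2 k's, where the shown terms are n = 2, 3, 4.
Setting n = 6 gives 12, 12, 16 characters in each block.

xxxxxxxxxxxxzzzzzzzzzzzzkkkkkkkkkkkkkkkk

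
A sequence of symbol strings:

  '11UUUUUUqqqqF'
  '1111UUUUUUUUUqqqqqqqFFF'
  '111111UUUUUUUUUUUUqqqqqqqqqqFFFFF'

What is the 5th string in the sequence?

The n-th term is 2n 1's then 3n+3 U's then 3n+1 q's then 2n-1 F's (n = 1, 2, …).
At n = 5 the blocks have lengths 10, 18, 16, 9.

1111111111UUUUUUUUUUUUUUUUUUqqqqqqqqqqqqqqqqFFFFFFFFF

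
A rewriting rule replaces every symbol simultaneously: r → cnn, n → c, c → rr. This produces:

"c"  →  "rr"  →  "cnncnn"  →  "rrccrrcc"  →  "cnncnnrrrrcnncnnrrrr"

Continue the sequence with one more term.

Replace each of the 20 characters of cnncnnrrrrcnncnnrrrr in place — rr c c rr c c cnn cnn cnn cnn rr c c rr c c cnn cnn cnn cnn — and concatenate.

rrccrrcccnncnncnncnnrrccrrcccnncnncnncnn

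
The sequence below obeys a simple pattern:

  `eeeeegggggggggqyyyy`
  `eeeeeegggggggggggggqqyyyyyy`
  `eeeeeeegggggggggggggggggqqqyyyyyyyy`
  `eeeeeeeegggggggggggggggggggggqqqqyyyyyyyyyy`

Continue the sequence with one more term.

The n-th term is n+3 e's then 4n+1 g's then n-1 q's then 2n y's, where the shown terms are n = 2, 3, 4, 5.
At n = 6 the blocks have lengths 9, 25, 5, 12.

eeeeeeeeegggggggggggggggggggggggggqqqqqyyyyyyyyyyyy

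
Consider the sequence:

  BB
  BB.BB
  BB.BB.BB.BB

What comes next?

s(k+1) = s(k)·.·s(k) — each term doubles the last with '.' between the halves.
Doubling BB.BB.BB.BB with '.' between the halves:

BB.BB.BB.BB.BB.BB.BB.BB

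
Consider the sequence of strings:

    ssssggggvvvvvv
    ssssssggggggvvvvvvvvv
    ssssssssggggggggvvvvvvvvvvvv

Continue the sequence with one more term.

ssssssssssggggggggggvvvvvvvvvvvvvvv

Each string has the form s^{2n+2} g^{2n+2} v^{3n+3} (n = 1, 2, …).
For the next term, n = 4, so the run lengths are 10, 10, 15.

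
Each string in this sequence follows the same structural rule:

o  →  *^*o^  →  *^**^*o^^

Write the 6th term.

*^**^**^**^**^*o^^^^^

Every step adds *^* to the front and ^ to the end of the previous string.
From *^**^*o^^, 3 further steps: *^**^*o^^ → *^**^**^*o^^^ → *^**^**^**^*o^^^^ → (answer).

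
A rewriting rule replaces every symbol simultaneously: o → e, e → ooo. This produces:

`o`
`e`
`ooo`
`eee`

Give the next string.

ooooooooo

Apply φ to eee symbol by symbol: e→ooo, e→ooo, e→ooo; joined: ooo ooo ooo.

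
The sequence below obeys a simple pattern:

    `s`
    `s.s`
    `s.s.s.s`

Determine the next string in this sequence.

s.s.s.s.s.s.s.s

Every step duplicates the string with '.' between the halves.
One more doubling of s.s.s.s gives the answer.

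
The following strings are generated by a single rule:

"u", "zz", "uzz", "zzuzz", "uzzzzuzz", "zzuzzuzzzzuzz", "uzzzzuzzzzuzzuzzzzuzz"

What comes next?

zzuzzuzzzzuzzuzzzzuzzzzuzzuzzzzuzz

Each term (from the third on) is the two preceding terms concatenated in order: term 3 = u·zz = uzz.
So term 8 is zzuzzuzzzzuzz·uzzzzuzzzzuzzuzzzzuzz.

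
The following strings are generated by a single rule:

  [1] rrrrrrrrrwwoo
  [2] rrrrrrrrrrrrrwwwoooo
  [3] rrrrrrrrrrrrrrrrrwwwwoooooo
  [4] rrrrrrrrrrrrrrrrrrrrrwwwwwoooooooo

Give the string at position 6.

Reading off run lengths: r runs 9, 13, 17, 21; w runs 2, 3, 4, 5; o runs 2, 4, 6, 8 — each is linear in n, where the shown terms are n = 2, 3, 4, 5.
At n = 7 the blocks have lengths 29, 7, 12.

rrrrrrrrrrrrrrrrrrrrrrrrrrrrrwwwwwwwoooooooooooo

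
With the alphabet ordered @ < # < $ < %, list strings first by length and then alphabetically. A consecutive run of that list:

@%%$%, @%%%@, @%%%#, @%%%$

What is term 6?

#@@@@

Continuing the enumeration 2 steps past @%%%$: @%%%$ → @%%%% → (answer).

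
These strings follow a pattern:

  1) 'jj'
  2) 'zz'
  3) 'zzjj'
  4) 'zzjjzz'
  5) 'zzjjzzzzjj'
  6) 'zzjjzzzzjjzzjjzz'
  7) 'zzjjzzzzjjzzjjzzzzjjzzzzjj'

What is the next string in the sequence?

From term 3 onward, concatenate the last term with the second-to-last: zz·jj = zzjj, zzjj·zz = zzjjzz, …
Continuing: zzjjzzzzjjzzjjzzzzjjzzzzjj · zzjjzzzzjjzzjjzz gives term 8.

zzjjzzzzjjzzjjzzzzjjzzzzjjzzjjzzzzjjzzjjzz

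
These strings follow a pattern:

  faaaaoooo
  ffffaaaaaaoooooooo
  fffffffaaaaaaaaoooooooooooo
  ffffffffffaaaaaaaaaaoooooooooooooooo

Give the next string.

Reading off run lengths: f runs 1, 4, 7, 10; a runs 4, 6, 8, 10; o runs 4, 8, 12, 16 — each is linear in n (n = 1, 2, …).
Setting n = 5 gives 13, 12, 20 characters in each block.

fffffffffffffaaaaaaaaaaaaoooooooooooooooooooo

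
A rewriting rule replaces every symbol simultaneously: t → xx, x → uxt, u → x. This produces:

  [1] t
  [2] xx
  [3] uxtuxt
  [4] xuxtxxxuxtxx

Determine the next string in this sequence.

Apply φ to xuxtxxxuxtxx symbol by symbol: x→uxt, u→x, x→uxt, t→xx, x→uxt, x→uxt, x→uxt, u→x, x→uxt, t→xx, x→uxt, x→uxt; joined: uxt x uxt xx uxt uxt uxt x uxt xx uxt uxt.

uxtxuxtxxuxtuxtuxtxuxtxxuxtuxt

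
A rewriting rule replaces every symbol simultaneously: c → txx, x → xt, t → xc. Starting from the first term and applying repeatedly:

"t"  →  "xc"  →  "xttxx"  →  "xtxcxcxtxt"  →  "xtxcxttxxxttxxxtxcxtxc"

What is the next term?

Rewriting the 22 symbols of xtxcxttxxxttxxxtxcxtxc one by one yields xt xc xt txx xt xc xc xt xt xt xc xc xt xt xt xc xt txx xt xc xt txx; concatenated:

xtxcxttxxxtxcxcxtxtxtxcxcxtxtxtxcxttxxxtxcxttxx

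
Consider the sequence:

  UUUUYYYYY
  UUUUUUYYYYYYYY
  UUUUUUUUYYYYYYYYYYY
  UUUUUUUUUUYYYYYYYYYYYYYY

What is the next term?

UUUUUUUUUUUUYYYYYYYYYYYYYYYYY

Term n consists of 2n U's, followed by 3n-1 Y's, where the shown terms are n = 2, 3, 4, 5.
For the next term, n = 6, so the run lengths are 12, 17.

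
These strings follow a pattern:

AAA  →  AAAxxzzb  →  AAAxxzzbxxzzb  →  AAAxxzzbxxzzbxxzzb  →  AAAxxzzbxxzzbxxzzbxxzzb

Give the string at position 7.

AAAxxzzbxxzzbxxzzbxxzzbxxzzbxxzzb

The strings grow by a fixed suffix xxzzb each time.
From AAAxxzzbxxzzbxxzzbxxzzb, 2 further steps: AAAxxzzbxxzzbxxzzbxxzzb → AAAxxzzbxxzzbxxzzbxxzzbxxzzb → (answer).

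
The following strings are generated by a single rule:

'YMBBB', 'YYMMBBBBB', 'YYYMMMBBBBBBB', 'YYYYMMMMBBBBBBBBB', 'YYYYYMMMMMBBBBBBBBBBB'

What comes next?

The n-th term is n Y's then n M's then 2n+1 B's (n = 1, 2, …).
Setting n = 6 gives 6, 6, 13 characters in each block.

YYYYYYMMMMMMBBBBBBBBBBBBB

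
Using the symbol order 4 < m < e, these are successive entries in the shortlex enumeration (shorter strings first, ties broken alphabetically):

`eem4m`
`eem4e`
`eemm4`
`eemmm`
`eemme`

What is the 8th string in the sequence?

eemee

Stepping forward 3 times from eemme: eemme → eeme4 → eemem, then the target.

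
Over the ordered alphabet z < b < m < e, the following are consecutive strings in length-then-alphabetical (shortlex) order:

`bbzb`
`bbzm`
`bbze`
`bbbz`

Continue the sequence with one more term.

Find the rightmost character of bbbz below e, bump it to the next letter, and reset everything to its right to z.

bbbb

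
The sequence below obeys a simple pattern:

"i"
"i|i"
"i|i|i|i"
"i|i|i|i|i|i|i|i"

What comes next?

Every step duplicates the string with '|' between the halves.
So the next term is two copies of i|i|i|i|i|i|i|i with '|' between the halves.

i|i|i|i|i|i|i|i|i|i|i|i|i|i|i|i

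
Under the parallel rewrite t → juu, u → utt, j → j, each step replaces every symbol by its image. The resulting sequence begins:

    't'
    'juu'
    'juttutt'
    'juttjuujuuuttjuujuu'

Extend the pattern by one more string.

Rewriting the 19 symbols of juttjuujuuuttjuujuu one by one yields j utt juu juu j utt utt j utt utt utt juu juu j utt utt j utt utt; concatenated:

juttjuujuujuttuttjuttuttuttjuujuujuttuttjuttutt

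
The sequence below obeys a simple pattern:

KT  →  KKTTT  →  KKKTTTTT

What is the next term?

KKKKTTTTTTT

Term n consists of n K's, followed by 2n-1 T's (n = 1, 2, …).
Setting n = 4 gives 4, 7 characters in each block.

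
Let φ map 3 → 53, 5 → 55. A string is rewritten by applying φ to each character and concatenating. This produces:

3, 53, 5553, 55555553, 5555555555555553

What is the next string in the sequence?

55555555555555555555555555555553

Replace each of the 16 characters of 5555555555555553 in place — 55 55 55 55 55 55 55 55 55 55 55 55 55 55 55 53 — and concatenate.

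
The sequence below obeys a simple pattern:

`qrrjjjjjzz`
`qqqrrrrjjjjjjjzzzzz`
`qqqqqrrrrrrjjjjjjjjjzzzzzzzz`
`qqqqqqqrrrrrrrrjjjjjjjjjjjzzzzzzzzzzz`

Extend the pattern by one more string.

Term n consists of 2n-1 q's, followed by 2n r's, followed by 2n+3 j's, followed by 3n-1 z's (n = 1, 2, …).
At n = 5 the blocks have lengths 9, 10, 13, 14.

qqqqqqqqqrrrrrrrrrrjjjjjjjjjjjjjzzzzzzzzzzzzzz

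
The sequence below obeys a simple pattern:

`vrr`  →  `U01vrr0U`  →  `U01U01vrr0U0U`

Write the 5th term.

s(k+1) = U01·s(k)·0U, so each term gains U01 as a prefix and 0U as a suffix.
From U01U01vrr0U0U, 2 further steps: U01U01vrr0U0U → U01U01U01vrr0U0U0U → (answer).

U01U01U01U01vrr0U0U0U0U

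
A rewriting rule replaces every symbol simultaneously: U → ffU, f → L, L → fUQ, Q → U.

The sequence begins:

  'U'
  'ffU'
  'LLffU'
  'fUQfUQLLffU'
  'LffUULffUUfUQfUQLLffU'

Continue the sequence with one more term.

fUQLLffUffUfUQLLffUffULffUULffUUfUQfUQLLffU

φ(LffUULffUUfUQfUQLLffU) expands symbol-by-symbol to fUQ L L ffU ffU fUQ L L ffU ffU L ffU U L ffU U fUQ fUQ L L ffU; joining the 21 pieces gives the next term.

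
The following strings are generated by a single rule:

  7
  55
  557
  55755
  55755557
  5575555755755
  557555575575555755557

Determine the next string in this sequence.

From term 3 onward, concatenate the last term with the second-to-last: 55·7 = 557, 557·55 = 55755, …
The next term joins 557555575575555755557 and 5575555755755.

5575555755755557555575575555755755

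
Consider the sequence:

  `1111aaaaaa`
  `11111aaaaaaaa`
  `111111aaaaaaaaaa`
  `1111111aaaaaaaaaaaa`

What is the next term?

Reading off run lengths: 1 runs 4, 5, 6, 7; a runs 6, 8, 10, 12 — each is linear in n, where the shown terms are n = 3, 4, 5, 6.
For the next term, n = 7, so the run lengths are 8, 14.

11111111aaaaaaaaaaaaaa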